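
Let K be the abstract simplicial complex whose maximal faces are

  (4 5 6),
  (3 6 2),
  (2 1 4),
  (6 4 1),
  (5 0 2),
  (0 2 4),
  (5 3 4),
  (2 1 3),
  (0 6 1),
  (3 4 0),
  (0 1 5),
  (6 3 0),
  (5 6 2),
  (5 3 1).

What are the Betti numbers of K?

b_0 = 1, b_1 = 2, b_2 = 1.

Order the vertices as 0 < 1 < 2 < 3 < 4 < 5 < 6. Listing each simplex with vertices in this order, K has dimension 2 with simplices:

  0-simplices (7): [0], [1], [2], [3], [4], [5], [6]
  1-simplices (21): [0,1], [0,2], [0,3], [0,4], [0,5], [0,6], [1,2], [1,3], [1,4], [1,5], [1,6], [2,3], [2,4], [2,5], [2,6], [3,4], [3,5], [3,6], [4,5], [4,6], [5,6]
  2-simplices (14): [0,1,5], [0,1,6], [0,2,4], [0,2,5], [0,3,4], [0,3,6], [1,2,3], [1,2,4], [1,3,5], [1,4,6], [2,3,6], [2,5,6], [3,4,5], [4,5,6]

Hence C_0 ≅ Z^7, C_1 ≅ Z^21, C_2 ≅ Z^14.

Boundary ∂_1: C_1 → C_0 is given by ∂[p,q] = [q] − [p].
The resulting 7×21 matrix has rank 6, and its Smith normal form has invariant factors (1,1,1,1,1,1).

Boundary ∂_2: C_2 → C_1 maps a triangle to the signed sum of its edges. For instance
  ∂[1,2,3] = [2,3] − [1,3] + [1,2],
  ∂[0,1,5] = [1,5] − [0,5] + [0,1].
The 21×14 boundary matrix has rank 13 and Smith normal form diag(1,1,1,1,1,1,1,1,1,1,1,1,1).

Computing H_k = (kernel of ∂_k) / (image of ∂_{k+1}):

  H_0: rank C_0 − rank ∂_1 = 7 − 6 = 1, and the invariant factors of ∂_1 are all 1, so H_0 = Z.
  H_1: rank ker ∂_1 − rank ∂_2 = (21 − 6) − 13 = 2, and the invariant factors of ∂_2 are all 1, so H_1 = Z^2.
  H_2: rank ker ∂_2 − rank ∂_3 = (14 − 13) − 0 = 1, and there is no ∂_3, so H_2 = Z.

As a check, the Euler characteristic is 7 − 21 + 14 = 0, which agrees with 1 − 2 + 1 = 0.

Hence the Betti numbers are b_0 = 1, b_1 = 2, b_2 = 1.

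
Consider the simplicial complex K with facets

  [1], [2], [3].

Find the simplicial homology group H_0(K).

We work with the vertex ordering 1 < 2 < 3. The simplices of K, each written with vertices in increasing order, are:

  0-simplices (3): [1], [2], [3]

so the chain groups are C_0 ≅ Z^3.

From H_k ≅ ker(∂_k) / im(∂_{k+1}) we obtain:

  H_0: rank C_0 − rank ∂_1 = 3 − 0 = 3, and there is no ∂_1, so H_0 ≅ Z^3.

H_0 = Z^3.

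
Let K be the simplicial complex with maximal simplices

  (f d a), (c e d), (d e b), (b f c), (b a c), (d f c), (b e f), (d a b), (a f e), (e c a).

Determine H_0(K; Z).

H_0 = Z.

Fix the vertex order a < b < c < d < e < f and write every simplex with vertices in increasing order. Then dim K = 2 and the simplices of K are:

  0-simplices (6): a, b, c, d, e, f
  1-simplices (15): ab, ac, ad, ae, af, bc, bd, be, bf, cd, ce, cf, de, df, ef
  2-simplices (10): abc, abd, ace, adf, aef, bcf, bde, bef, cde, cdf

Hence C_0 ≅ Z^6, C_1 ≅ Z^15, C_2 ≅ Z^10.

The boundary map ∂_1: C_1 → C_0 is given by ∂[p,q] = [q] − [p].
As a 6×15 matrix over Z this has rank 5, with invariant factors (1,1,1,1,1).

∂_2: C_2 → C_1 acts by ∂[p,q,r] = [q,r] − [p,r] + [p,q]. For instance
  ∂bef = ef − bf + be,
  ∂ace = ce − ae + ac.
As a 15×10 matrix over Z this has rank 10, with invariant factors (1,1,1,1,1,1,1,1,1,2).

From H_k ≅ ker(∂_k) / im(∂_{k+1}) we obtain:

  H_0: rank C_0 − rank ∂_1 = 6 − 5 = 1, and the invariant factors of ∂_1 are all 1, so H_0 = Z.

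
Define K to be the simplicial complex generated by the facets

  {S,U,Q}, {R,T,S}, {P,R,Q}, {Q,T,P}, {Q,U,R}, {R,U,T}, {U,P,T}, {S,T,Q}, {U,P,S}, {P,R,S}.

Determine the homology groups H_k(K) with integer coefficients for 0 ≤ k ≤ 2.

K has 6 vertices, 15 edges, 10 triangles.
rank ∂_0 = 0, rank ∂_1 = 5 ⇒ b_0 = 6 − 0 − 5 = 1; all invariant factors of ∂_1 are 1 so no torsion. So H_0 = Z.
rank ∂_1 = 5, rank ∂_2 = 10 ⇒ b_1 = 15 − 5 − 10 = 0; ∂_2 has invariant factor(s) [2] giving torsion. So H_1 = Z/2.
rank ∂_2 = 10, rank ∂_3 = 0 ⇒ b_2 = 10 − 10 − 0 = 0. So H_2 = 0.

H_0 ≅ Z,  H_1 ≅ Z/2,  H_2 = 0.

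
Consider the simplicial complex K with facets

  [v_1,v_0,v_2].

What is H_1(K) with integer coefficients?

H_1 ≅ 0.

Take the total order v_0 < v_1 < v_2 on the vertex set. Then K (dimension 2) consists of the simplices:

  0-simplices (3): [v_0], [v_1], [v_2]
  1-simplices (3): [v_0,v_1], [v_0,v_2], [v_1,v_2]
  2-simplices (1): [v_0,v_1,v_2]

so the chain groups are C_0 ≅ Z^3, C_1 ≅ Z^3, C_2 ≅ Z^1.

∂_1: C_1 → C_0 sends each edge [p,q] (with p < q) to q − p. For instance
  ∂[v_0,v_1] = [v_1] − [v_0].
The resulting 3×3 matrix has rank 2, and its Smith normal form has invariant factors (1,1).

∂_2: C_2 → C_1 sends each 2-simplex [p,q,r] to [q,r] − [p,r] + [p,q]. For instance
  ∂[v_0,v_1,v_2] = [v_1,v_2] − [v_0,v_2] + [v_0,v_1].
The 3×1 boundary matrix has rank 1 and Smith normal form diag(1).

From H_k ≅ ker(∂_k) / im(∂_{k+1}) we obtain:

  H_1: rank ker ∂_1 − rank ∂_2 = (3 − 2) − 1 = 0, and the invariant factors of ∂_2 are all 1, so H_1 ≅ 0.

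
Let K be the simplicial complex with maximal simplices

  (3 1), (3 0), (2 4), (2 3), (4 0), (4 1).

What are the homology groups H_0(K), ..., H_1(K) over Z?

K has 5 vertices, 6 edges.
rank ∂_0 = 0, rank ∂_1 = 4 ⇒ b_0 = 5 − 0 − 4 = 1; all invariant factors of ∂_1 are 1 so no torsion. So H_0 = Z.
rank ∂_1 = 4, rank ∂_2 = 0 ⇒ b_1 = 6 − 4 − 0 = 2. So H_1 = Z^2.

H_0 = Z,  H_1 = Z^2.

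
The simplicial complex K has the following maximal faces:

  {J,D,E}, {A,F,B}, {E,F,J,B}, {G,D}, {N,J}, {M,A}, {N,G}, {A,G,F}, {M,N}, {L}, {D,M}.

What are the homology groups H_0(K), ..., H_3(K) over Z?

Take the total order A < B < D < E < F < G < J < L < M < N on the vertex set. Then K (dimension 3) consists of the simplices:

  0-simplices (10): A, B, D, E, F, G, J, L, M, N
  1-simplices (18): AB, AF, AG, AM, BE, BF, BJ, DE, DG, DJ, DM, EF, EJ, FG, FJ, GN, JN, MN
  2-simplices (7): ABF, AFG, BEF, BEJ, BFJ, DEJ, EFJ
  3-simplices (1): BEFJ

giving chain groups C_0 ≅ Z^10, C_1 ≅ Z^18, C_2 ≅ Z^7, C_3 ≅ Z^1.

Boundary ∂_1: C_1 → C_0 is given by ∂[p,q] = [q] − [p]. For instance
  ∂DG = G − D.
The resulting 10×18 matrix has rank 8, and its Smith normal form has invariant factors (1,1,1,1,1,1,1,1).

∂_2: C_2 → C_1 sends each 2-simplex [p,q,r] to [q,r] − [p,r] + [p,q]. For instance
  ∂BEJ = EJ − BJ + BE,
  ∂ABF = BF − AF + AB.
The 18×7 boundary matrix has rank 6 and Smith normal form diag(1,1,1,1,1,1).

∂_3: C_3 → C_2 sends each 3-simplex σ to the alternating sum Σ_i (−1)^i (σ with its i-th vertex removed). For instance
  ∂BEFJ = EFJ − BFJ + BEJ − BEF.
The 7×1 boundary matrix has rank 1 and Smith normal form diag(1).

Now H_k = ker ∂_k / im ∂_{k+1}, so:

  H_0: rank C_0 − rank ∂_1 = 10 − 8 = 2, and the invariant factors of ∂_1 are all 1, so H_0 = Z^2.
  H_1: rank ker ∂_1 − rank ∂_2 = (18 − 8) − 6 = 4, and the invariant factors of ∂_2 are all 1, so H_1 = Z^4.
  H_2: rank ker ∂_2 − rank ∂_3 = (7 − 6) − 1 = 0, and the invariant factors of ∂_3 are all 1, so H_2 = 0.
  H_3: rank ker ∂_3 − rank ∂_4 = (1 − 1) − 0 = 0, and there is no ∂_4, so H_3 = 0.

As a check, the Euler characteristic is 10 − 18 + 7 − 1 = -2, which agrees with 2 − 4 + 0 − 0 = -2.

H_0 = Z^2,  H_1 = Z^4,  H_2 = 0,  H_3 = 0.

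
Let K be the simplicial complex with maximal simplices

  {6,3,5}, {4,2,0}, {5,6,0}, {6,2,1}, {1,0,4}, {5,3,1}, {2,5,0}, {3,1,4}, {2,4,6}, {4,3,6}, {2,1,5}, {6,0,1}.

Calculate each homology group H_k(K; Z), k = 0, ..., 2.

K has 7 vertices, 18 edges, 12 triangles.
rank ∂_0 = 0, rank ∂_1 = 6 ⇒ b_0 = 7 − 0 − 6 = 1; all invariant factors of ∂_1 are 1 so no torsion. So H_0 ≅ Z.
rank ∂_1 = 6, rank ∂_2 = 12 ⇒ b_1 = 18 − 6 − 12 = 0; ∂_2 has invariant factor(s) [2] giving torsion. So H_1 ≅ Z/2.
rank ∂_2 = 12, rank ∂_3 = 0 ⇒ b_2 = 12 − 12 − 0 = 0. So H_2 ≅ 0.

H_0 ≅ Z,  H_1 ≅ Z/2,  H_2 = 0.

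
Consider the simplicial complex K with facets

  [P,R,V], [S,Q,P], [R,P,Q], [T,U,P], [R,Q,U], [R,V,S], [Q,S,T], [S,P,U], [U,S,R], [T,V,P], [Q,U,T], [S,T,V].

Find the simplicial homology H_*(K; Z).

H_0 ≅ Z,  H_1 ≅ Z/2,  H_2 = 0.

We work with the vertex ordering P < Q < R < S < T < U < V. The simplices of K, each written with vertices in increasing order, are:

  0-simplices (7): P, Q, R, S, T, U, V
  1-simplices (18): PQ, PR, PS, PT, PU, PV, QR, QS, QT, QU, RS, RU, RV, ST, SU, SV, TU, TV
  2-simplices (12): PQR, PQS, PRV, PSU, PTU, PTV, QRU, QST, QTU, RSU, RSV, STV

giving chain groups C_0 ≅ Z^7, C_1 ≅ Z^18, C_2 ≅ Z^12.

Boundary ∂_1: C_1 → C_0 is given by ∂[p,q] = [q] − [p]. For instance
  ∂SV = V − S.
As a 7×18 matrix over Z this has rank 6, with invariant factors (1,1,1,1,1,1).

The boundary map ∂_2: C_2 → C_1 sends each 2-simplex [p,q,r] to [q,r] − [p,r] + [p,q]. For instance
  ∂RSU = SU − RU + RS,
  ∂PQR = QR − PR + PQ.
This gives a 18×12 integer matrix of rank 12; reducing to Smith normal form yields diagonal entries (1,1,1,1,1,1,1,1,1,1,1,2).

Reading off H_k = ker ∂_k / im ∂_{k+1}:

  H_0: rank C_0 − rank ∂_1 = 7 − 6 = 1, and the invariant factors of ∂_1 are all 1, so H_0 ≅ Z.
  H_1: rank ker ∂_1 − rank ∂_2 = (18 − 6) − 12 = 0, and ∂_2 has invariant factor 2 > 1, so H_1 ≅ Z/2.
  H_2: rank ker ∂_2 − rank ∂_3 = (12 − 12) − 0 = 0, and there is no ∂_3, so H_2 ≅ 0.

(K is a triangulation of the real projective plane RP^2.)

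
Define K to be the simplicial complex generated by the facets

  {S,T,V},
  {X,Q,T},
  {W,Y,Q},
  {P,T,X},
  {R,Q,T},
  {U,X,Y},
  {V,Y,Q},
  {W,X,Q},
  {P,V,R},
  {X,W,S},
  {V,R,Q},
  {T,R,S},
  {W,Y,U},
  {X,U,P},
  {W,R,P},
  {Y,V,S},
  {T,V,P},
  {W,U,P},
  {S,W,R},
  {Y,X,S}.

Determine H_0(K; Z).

H_0 = Z.

Order the vertices as P < Q < R < S < T < U < V < W < X < Y. Listing each simplex with vertices in this order, K has dimension 2 with simplices:

  0-simplices (10): P, Q, R, S, T, U, V, W, X, Y
  1-simplices (30): PR, PT, PU, PV, PW, PX, QR, QT, QV, QW, QX, QY, RS, RT, RV, RW, ST, SV, SW, SX, SY, TV, TX, UW, UX, UY, VY, WX, WY, XY
  2-simplices (20): PRV, PRW, PTV, PTX, PUW, PUX, QRT, QRV, QTX, QVY, QWX, QWY, RST, RSW, STV, SVY, SWX, SXY, UWY, UXY

giving chain groups C_0 ≅ Z^10, C_1 ≅ Z^30, C_2 ≅ Z^20.

The boundary map ∂_1: C_1 → C_0 sends each edge [p,q] (with p < q) to q − p. For instance
  ∂PV = V − P.
The 10×30 boundary matrix has rank 9 and Smith normal form diag(1,1,1,1,1,1,1,1,1).

Boundary ∂_2: C_2 → C_1 sends each 2-simplex [p,q,r] to [q,r] − [p,r] + [p,q]. For instance
  ∂STV = TV − SV + ST,
  ∂QWX = WX − QX + QW.
As a 30×20 matrix over Z this has rank 20, with invariant factors (1,1,1,1,1,1,1,1,1,1,1,1,1,1,1,1,1,1,1,2).

From H_k ≅ ker(∂_k) / im(∂_{k+1}) we obtain:

  H_0: rank C_0 − rank ∂_1 = 10 − 9 = 1, and the invariant factors of ∂_1 are all 1, so H_0 ≅ Z.

(K is a triangulation of the Klein bottle.)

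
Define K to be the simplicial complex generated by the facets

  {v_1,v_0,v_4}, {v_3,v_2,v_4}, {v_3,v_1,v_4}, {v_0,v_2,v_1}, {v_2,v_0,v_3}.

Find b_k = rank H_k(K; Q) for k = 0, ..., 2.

b_0 = 1, b_1 = 1, b_2 = 0.

K has 5 vertices, 10 edges, 5 triangles.
rank ∂_0 = 0, rank ∂_1 = 4 ⇒ b_0 = 5 − 0 − 4 = 1; all invariant factors of ∂_1 are 1 so no torsion. So H_0 = Z.
rank ∂_1 = 4, rank ∂_2 = 5 ⇒ b_1 = 10 − 4 − 5 = 1; all invariant factors of ∂_2 are 1 so no torsion. So H_1 = Z.
rank ∂_2 = 5, rank ∂_3 = 0 ⇒ b_2 = 5 − 5 − 0 = 0. So H_2 = 0.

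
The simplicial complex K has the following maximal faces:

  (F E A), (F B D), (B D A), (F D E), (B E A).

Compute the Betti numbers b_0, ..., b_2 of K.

Order the vertices as A < B < D < E < F. Listing each simplex with vertices in this order, K has dimension 2 with simplices:

  0-simplices (5): A, B, D, E, F
  1-simplices (10): AB, AD, AE, AF, BD, BE, BF, DE, DF, EF
  2-simplices (5): ABD, ABE, AEF, BDF, DEF

giving chain groups C_0 ≅ Z^5, C_1 ≅ Z^10, C_2 ≅ Z^5.

The boundary map ∂_1: C_1 → C_0 is given by ∂[p,q] = [q] − [p]. For instance
  ∂AD = D − A.
This gives a 5×10 integer matrix of rank 4; reducing to Smith normal form yields diagonal entries (1,1,1,1).

Boundary ∂_2: C_2 → C_1 sends each 2-simplex [p,q,r] to [q,r] − [p,r] + [p,q]. For instance
  ∂BDF = DF − BF + BD,
  ∂ABD = BD − AD + AB.
This gives a 10×5 integer matrix of rank 5; reducing to Smith normal form yields diagonal entries (1,1,1,1,1).

Computing H_k = (kernel of ∂_k) / (image of ∂_{k+1}):

  H_0: rank C_0 − rank ∂_1 = 5 − 4 = 1, and the invariant factors of ∂_1 are all 1, so H_0 = Z.
  H_1: rank ker ∂_1 − rank ∂_2 = (10 − 4) − 5 = 1, and the invariant factors of ∂_2 are all 1, so H_1 = Z.
  H_2: rank ker ∂_2 − rank ∂_3 = (5 − 5) − 0 = 0, and there is no ∂_3, so H_2 = 0.

As a check, the Euler characteristic is 5 − 10 + 5 = 0, which agrees with 1 − 1 + 0 = 0.

Hence the Betti numbers are b_0 = 1, b_1 = 1, b_2 = 0.

b_0 = 1, b_1 = 1, b_2 = 0.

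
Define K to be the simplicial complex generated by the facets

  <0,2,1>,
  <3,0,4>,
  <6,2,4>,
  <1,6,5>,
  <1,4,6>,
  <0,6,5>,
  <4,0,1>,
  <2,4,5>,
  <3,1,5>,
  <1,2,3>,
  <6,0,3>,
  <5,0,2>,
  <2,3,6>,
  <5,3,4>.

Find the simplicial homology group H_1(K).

H_1 = Z^2.

Fix the vertex order 0 < 1 < 2 < 3 < 4 < 5 < 6 and write every simplex with vertices in increasing order. Then dim K = 2 and the simplices of K are:

  0-simplices (7): [0], [1], [2], [3], [4], [5], [6]
  1-simplices (21): [0,1], [0,2], [0,3], [0,4], [0,5], [0,6], [1,2], [1,3], [1,4], [1,5], [1,6], [2,3], [2,4], [2,5], [2,6], [3,4], [3,5], [3,6], [4,5], [4,6], [5,6]
  2-simplices (14): [0,1,2], [0,1,4], [0,2,5], [0,3,4], [0,3,6], [0,5,6], [1,2,3], [1,3,5], [1,4,6], [1,5,6], [2,3,6], [2,4,5], [2,4,6], [3,4,5]

Hence C_0 ≅ Z^7, C_1 ≅ Z^21, C_2 ≅ Z^14.

∂_1: C_1 → C_0 maps an edge to its endpoints' difference, ∂[p,q] = q − p. For instance
  ∂[1,6] = [6] − [1].
The 7×21 boundary matrix has rank 6 and Smith normal form diag(1,1,1,1,1,1).

∂_2: C_2 → C_1 acts by ∂[p,q,r] = [q,r] − [p,r] + [p,q]. For instance
  ∂[1,3,5] = [3,5] − [1,5] + [1,3],
  ∂[1,5,6] = [5,6] − [1,6] + [1,5].
As a 21×14 matrix over Z this has rank 13, with invariant factors (1,1,1,1,1,1,1,1,1,1,1,1,1).

From H_k ≅ ker(∂_k) / im(∂_{k+1}) we obtain:

  H_1: rank ker ∂_1 − rank ∂_2 = (21 − 6) − 13 = 2, and the invariant factors of ∂_2 are all 1, so H_1 ≅ Z^2.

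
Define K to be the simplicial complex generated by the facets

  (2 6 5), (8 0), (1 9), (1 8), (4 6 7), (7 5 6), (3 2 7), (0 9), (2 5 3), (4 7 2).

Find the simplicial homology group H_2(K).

H_2 ≅ 0.

Take the total order 0 < 1 < 2 < 3 < 4 < 5 < 6 < 7 < 8 < 9 on the vertex set. Then K (dimension 2) consists of the simplices:

  0-simplices (10): [0], [1], [2], [3], [4], [5], [6], [7], [8], [9]
  1-simplices (16): [0,8], [0,9], [1,8], [1,9], [2,3], [2,4], [2,5], [2,6], [2,7], [3,5], [3,7], [4,6], [4,7], [5,6], [5,7], [6,7]
  2-simplices (6): [2,3,5], [2,3,7], [2,4,7], [2,5,6], [4,6,7], [5,6,7]

giving chain groups C_0 ≅ Z^10, C_1 ≅ Z^16, C_2 ≅ Z^6.

∂_1: C_1 → C_0 is given by ∂[p,q] = [q] − [p].
The resulting 10×16 matrix has rank 8, and its Smith normal form has invariant factors (1,1,1,1,1,1,1,1).

The boundary map ∂_2: C_2 → C_1 acts by ∂[p,q,r] = [q,r] − [p,r] + [p,q]. For instance
  ∂[2,5,6] = [5,6] − [2,6] + [2,5],
  ∂[2,3,7] = [3,7] − [2,7] + [2,3].
The 16×6 boundary matrix has rank 6 and Smith normal form diag(1,1,1,1,1,1).

Now H_k = ker ∂_k / im ∂_{k+1}, so:

  H_2: rank ker ∂_2 − rank ∂_3 = (6 − 6) − 0 = 0, and there is no ∂_3, so H_2 ≅ 0.

(K is a triangulation of the disjoint union of the cylinder S^1 x I and the circle S^1.)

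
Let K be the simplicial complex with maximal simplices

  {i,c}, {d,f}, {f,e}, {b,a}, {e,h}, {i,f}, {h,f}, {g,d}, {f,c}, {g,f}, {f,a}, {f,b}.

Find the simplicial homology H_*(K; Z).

H_0 ≅ Z,  H_1 ≅ Z^4.

K has 9 vertices, 12 edges.
rank ∂_0 = 0, rank ∂_1 = 8 ⇒ b_0 = 9 − 0 − 8 = 1; all invariant factors of ∂_1 are 1 so no torsion. So H_0 = Z.
rank ∂_1 = 8, rank ∂_2 = 0 ⇒ b_1 = 12 − 8 − 0 = 4. So H_1 = Z^4.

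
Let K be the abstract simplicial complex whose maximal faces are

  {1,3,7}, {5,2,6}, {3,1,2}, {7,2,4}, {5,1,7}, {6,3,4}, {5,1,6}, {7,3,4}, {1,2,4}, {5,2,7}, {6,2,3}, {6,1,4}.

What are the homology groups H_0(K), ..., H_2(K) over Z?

Fix the vertex order 1 < 2 < 3 < 4 < 5 < 6 < 7 and write every simplex with vertices in increasing order. Then dim K = 2 and the simplices of K are:

  0-simplices (7): [1], [2], [3], [4], [5], [6], [7]
  1-simplices (18): [1,2], [1,3], [1,4], [1,5], [1,6], [1,7], [2,3], [2,4], [2,5], [2,6], [2,7], [3,4], [3,6], [3,7], [4,6], [4,7], [5,6], [5,7]
  2-simplices (12): [1,2,3], [1,2,4], [1,3,7], [1,4,6], [1,5,6], [1,5,7], [2,3,6], [2,4,7], [2,5,6], [2,5,7], [3,4,6], [3,4,7]

so the chain groups are C_0 ≅ Z^7, C_1 ≅ Z^18, C_2 ≅ Z^12.

Boundary ∂_1: C_1 → C_0 maps an edge to its endpoints' difference, ∂[p,q] = q − p.
The 7×18 boundary matrix has rank 6 and Smith normal form diag(1,1,1,1,1,1).

∂_2: C_2 → C_1 maps a triangle to the signed sum of its edges. For instance
  ∂[1,3,7] = [3,7] − [1,7] + [1,3],
  ∂[2,4,7] = [4,7] − [2,7] + [2,4].
This gives a 18×12 integer matrix of rank 12; reducing to Smith normal form yields diagonal entries (1,1,1,1,1,1,1,1,1,1,1,2).

From H_k ≅ ker(∂_k) / im(∂_{k+1}) we obtain:

  H_0: rank C_0 − rank ∂_1 = 7 − 6 = 1, and the invariant factors of ∂_1 are all 1, so H_0 = Z.
  H_1: rank ker ∂_1 − rank ∂_2 = (18 − 6) − 12 = 0, and ∂_2 has invariant factor 2 > 1, so H_1 = Z/2.
  H_2: rank ker ∂_2 − rank ∂_3 = (12 − 12) − 0 = 0, and there is no ∂_3, so H_2 = 0.

H_0 ≅ Z,  H_1 ≅ Z/2,  H_2 = 0.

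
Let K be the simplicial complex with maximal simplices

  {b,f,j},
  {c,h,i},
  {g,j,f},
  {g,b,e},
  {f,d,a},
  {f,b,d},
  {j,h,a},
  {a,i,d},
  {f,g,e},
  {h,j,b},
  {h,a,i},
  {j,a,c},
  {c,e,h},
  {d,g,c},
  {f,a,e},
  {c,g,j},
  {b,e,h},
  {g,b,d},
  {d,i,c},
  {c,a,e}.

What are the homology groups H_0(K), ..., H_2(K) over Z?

H_0 ≅ Z,  H_1 ≅ Z ⊕ Z/2,  H_2 = 0.

K has 10 vertices, 30 edges, 20 triangles.
rank ∂_0 = 0, rank ∂_1 = 9 ⇒ b_0 = 10 − 0 − 9 = 1; all invariant factors of ∂_1 are 1 so no torsion. So H_0 ≅ Z.
rank ∂_1 = 9, rank ∂_2 = 20 ⇒ b_1 = 30 − 9 − 20 = 1; ∂_2 has invariant factor(s) [2] giving torsion. So H_1 ≅ Z ⊕ Z/2.
rank ∂_2 = 20, rank ∂_3 = 0 ⇒ b_2 = 20 − 20 − 0 = 0. So H_2 ≅ 0.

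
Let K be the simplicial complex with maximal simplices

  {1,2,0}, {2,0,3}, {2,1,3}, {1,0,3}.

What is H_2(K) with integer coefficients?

Fix the vertex order 0 < 1 < 2 < 3 and write every simplex with vertices in increasing order. Then dim K = 2 and the simplices of K are:

  0-simplices (4): [0], [1], [2], [3]
  1-simplices (6): [0,1], [0,2], [0,3], [1,2], [1,3], [2,3]
  2-simplices (4): [0,1,2], [0,1,3], [0,2,3], [1,2,3]

giving chain groups C_0 ≅ Z^4, C_1 ≅ Z^6, C_2 ≅ Z^4.

The boundary map ∂_1: C_1 → C_0 sends each edge [p,q] (with p < q) to q − p.
This gives a 4×6 integer matrix of rank 3; reducing to Smith normal form yields diagonal entries (1,1,1).

The boundary map ∂_2: C_2 → C_1 sends each 2-simplex [p,q,r] to [q,r] − [p,r] + [p,q]. For instance
  ∂[0,1,3] = [1,3] − [0,3] + [0,1],
  ∂[1,2,3] = [2,3] − [1,3] + [1,2].
As a 6×4 matrix over Z this has rank 3, with invariant factors (1,1,1).

From H_k ≅ ker(∂_k) / im(∂_{k+1}) we obtain:

  H_2: rank ker ∂_2 − rank ∂_3 = (4 − 3) − 0 = 1, and there is no ∂_3, so H_2 ≅ Z.

H_2 = Z.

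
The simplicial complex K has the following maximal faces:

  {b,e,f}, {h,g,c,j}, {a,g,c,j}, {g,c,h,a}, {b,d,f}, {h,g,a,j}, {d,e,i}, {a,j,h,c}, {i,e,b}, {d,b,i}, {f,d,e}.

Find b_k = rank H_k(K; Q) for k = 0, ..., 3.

b_0 = 2, b_1 = 0, b_2 = 1, b_3 = 1.

We work with the vertex ordering a < b < c < d < e < f < g < h < i < j. The simplices of K, each written with vertices in increasing order, are:

  0-simplices (10): a, b, c, d, e, f, g, h, i, j
  1-simplices (19): ac, ag, ah, aj, bd, be, bf, bi, cg, ch, cj, de, df, di, ef, ei, gh, gj, hj
  2-simplices (16): acg, ach, acj, agh, agj, ahj, bdf, bdi, bef, bei, cgh, cgj, chj, def, dei, ghj
  3-simplices (5): acgh, acgj, achj, aghj, cghj

Hence C_0 ≅ Z^10, C_1 ≅ Z^19, C_2 ≅ Z^16, C_3 ≅ Z^5.

Boundary ∂_1: C_1 → C_0 sends each edge [p,q] (with p < q) to q − p. For instance
  ∂df = f − d.
The resulting 10×19 matrix has rank 8, and its Smith normal form has invariant factors (1,1,1,1,1,1,1,1).

∂_2: C_2 → C_1 sends each 2-simplex [p,q,r] to [q,r] − [p,r] + [p,q]. For instance
  ∂cgj = gj − cj + cg,
  ∂agh = gh − ah + ag.
As a 19×16 matrix over Z this has rank 11, with invariant factors (1,1,1,1,1,1,1,1,1,1,1).

∂_3: C_3 → C_2 sends each 3-simplex σ to the alternating sum Σ_i (−1)^i (σ with its i-th vertex removed). For instance
  ∂acgh = cgh − agh + ach − acg,
  ∂cghj = ghj − chj + cgj − cgh.
The 16×5 boundary matrix has rank 4 and Smith normal form diag(1,1,1,1).

Now H_k = ker ∂_k / im ∂_{k+1}, so:

  H_0: rank C_0 − rank ∂_1 = 10 − 8 = 2, and the invariant factors of ∂_1 are all 1, so H_0 = Z^2.
  H_1: rank ker ∂_1 − rank ∂_2 = (19 − 8) − 11 = 0, and the invariant factors of ∂_2 are all 1, so H_1 = 0.
  H_2: rank ker ∂_2 − rank ∂_3 = (16 − 11) − 4 = 1, and the invariant factors of ∂_3 are all 1, so H_2 = Z.
  H_3: rank ker ∂_3 − rank ∂_4 = (5 − 4) − 0 = 1, and there is no ∂_4, so H_3 = Z.

Hence the Betti numbers are b_0 = 2, b_1 = 0, b_2 = 1, b_3 = 1.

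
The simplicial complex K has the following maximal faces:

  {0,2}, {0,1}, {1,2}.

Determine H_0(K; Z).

Take the total order 0 < 1 < 2 on the vertex set. Then K (dimension 1) consists of the simplices:

  0-simplices (3): [0], [1], [2]
  1-simplices (3): [0,1], [0,2], [1,2]

Hence C_0 ≅ Z^3, C_1 ≅ Z^3.

Boundary ∂_1: C_1 → C_0 maps an edge to its endpoints' difference, ∂[p,q] = q − p.
The 3×3 boundary matrix has rank 2 and Smith normal form diag(1,1).

Now H_k = ker ∂_k / im ∂_{k+1}, so:

  H_0: rank C_0 − rank ∂_1 = 3 − 2 = 1, and the invariant factors of ∂_1 are all 1, so H_0 = Z.

H_0 = Z.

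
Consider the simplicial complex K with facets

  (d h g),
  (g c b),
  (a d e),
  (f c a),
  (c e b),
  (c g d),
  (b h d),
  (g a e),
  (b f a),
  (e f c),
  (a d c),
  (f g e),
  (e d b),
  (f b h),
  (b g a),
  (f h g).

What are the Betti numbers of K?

b_0 = 1, b_1 = 2, b_2 = 1.

K has 8 vertices, 24 edges, 16 triangles.
rank ∂_0 = 0, rank ∂_1 = 7 ⇒ b_0 = 8 − 0 − 7 = 1; all invariant factors of ∂_1 are 1 so no torsion. So H_0 ≅ Z.
rank ∂_1 = 7, rank ∂_2 = 15 ⇒ b_1 = 24 − 7 − 15 = 2; all invariant factors of ∂_2 are 1 so no torsion. So H_1 ≅ Z^2.
rank ∂_2 = 15, rank ∂_3 = 0 ⇒ b_2 = 16 − 15 − 0 = 1. So H_2 ≅ Z.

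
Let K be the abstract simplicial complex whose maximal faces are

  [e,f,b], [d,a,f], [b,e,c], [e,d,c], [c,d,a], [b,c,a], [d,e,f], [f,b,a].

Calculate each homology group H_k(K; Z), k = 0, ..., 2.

H_0 = Z,  H_1 = 0,  H_2 = Z.

K has 6 vertices, 12 edges, 8 triangles.
rank ∂_0 = 0, rank ∂_1 = 5 ⇒ b_0 = 6 − 0 − 5 = 1; all invariant factors of ∂_1 are 1 so no torsion. So H_0 ≅ Z.
rank ∂_1 = 5, rank ∂_2 = 7 ⇒ b_1 = 12 − 5 − 7 = 0; all invariant factors of ∂_2 are 1 so no torsion. So H_1 ≅ 0.
rank ∂_2 = 7, rank ∂_3 = 0 ⇒ b_2 = 8 − 7 − 0 = 1. So H_2 ≅ Z.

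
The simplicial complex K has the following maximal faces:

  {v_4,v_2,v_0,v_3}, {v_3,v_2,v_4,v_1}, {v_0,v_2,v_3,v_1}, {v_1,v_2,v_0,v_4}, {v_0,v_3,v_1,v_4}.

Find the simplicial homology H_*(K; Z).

H_0 ≅ Z,  H_1 = 0,  H_2 = 0,  H_3 ≅ Z.

K has 5 vertices, 10 edges, 10 triangles, 5 3-simplices.
rank ∂_0 = 0, rank ∂_1 = 4 ⇒ b_0 = 5 − 0 − 4 = 1; all invariant factors of ∂_1 are 1 so no torsion. So H_0 = Z.
rank ∂_1 = 4, rank ∂_2 = 6 ⇒ b_1 = 10 − 4 − 6 = 0; all invariant factors of ∂_2 are 1 so no torsion. So H_1 = 0.
rank ∂_2 = 6, rank ∂_3 = 4 ⇒ b_2 = 10 − 6 − 4 = 0; all invariant factors of ∂_3 are 1 so no torsion. So H_2 = 0.
rank ∂_3 = 4, rank ∂_4 = 0 ⇒ b_3 = 5 − 4 − 0 = 1. So H_3 = Z.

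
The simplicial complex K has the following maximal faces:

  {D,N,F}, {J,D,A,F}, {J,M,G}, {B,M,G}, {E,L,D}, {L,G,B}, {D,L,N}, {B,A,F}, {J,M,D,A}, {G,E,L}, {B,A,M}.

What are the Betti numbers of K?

b_0 = 1, b_1 = 1, b_2 = 0, b_3 = 0.

Take the total order A < B < D < E < F < G < J < L < M < N on the vertex set. Then K (dimension 3) consists of the simplices:

  0-simplices (10): A, B, D, E, F, G, J, L, M, N
  1-simplices (24): AB, AD, AF, AJ, AM, BF, BG, BL, BM, DE, DF, DJ, DL, DM, DN, EG, EL, FJ, FN, GJ, GL, GM, JM, LN
  2-simplices (16): ABF, ABM, ADF, ADJ, ADM, AFJ, AJM, BGL, BGM, DEL, DFJ, DFN, DJM, DLN, EGL, GJM
  3-simplices (2): ADFJ, ADJM

so the chain groups are C_0 ≅ Z^10, C_1 ≅ Z^24, C_2 ≅ Z^16, C_3 ≅ Z^2.

∂_1: C_1 → C_0 sends each edge [p,q] (with p < q) to q − p.
The resulting 10×24 matrix has rank 9, and its Smith normal form has invariant factors (1,1,1,1,1,1,1,1,1).

∂_2: C_2 → C_1 maps a triangle to the signed sum of its edges. For instance
  ∂DJM = JM − DM + DJ,
  ∂BGL = GL − BL + BG.
As a 24×16 matrix over Z this has rank 14, with invariant factors (1,1,1,1,1,1,1,1,1,1,1,1,1,1).

The boundary map ∂_3: C_3 → C_2 sends each 3-simplex σ to the alternating sum Σ_i (−1)^i (σ with its i-th vertex removed). For instance
  ∂ADJM = DJM − AJM + ADM − ADJ,
  ∂ADFJ = DFJ − AFJ + ADJ − ADF.
As a 16×2 matrix over Z this has rank 2, with invariant factors (1,1).

Now H_k = ker ∂_k / im ∂_{k+1}, so:

  H_0: rank C_0 − rank ∂_1 = 10 − 9 = 1, and the invariant factors of ∂_1 are all 1, so H_0 = Z.
  H_1: rank ker ∂_1 − rank ∂_2 = (24 − 9) − 14 = 1, and the invariant factors of ∂_2 are all 1, so H_1 = Z.
  H_2: rank ker ∂_2 − rank ∂_3 = (16 − 14) − 2 = 0, and the invariant factors of ∂_3 are all 1, so H_2 = 0.
  H_3: rank ker ∂_3 − rank ∂_4 = (2 − 2) − 0 = 0, and there is no ∂_4, so H_3 = 0.

As a check, the Euler characteristic is 10 − 24 + 16 − 2 = 0, which agrees with 1 − 1 + 0 − 0 = 0.

Hence the Betti numbers are b_0 = 1, b_1 = 1, b_2 = 0, b_3 = 0.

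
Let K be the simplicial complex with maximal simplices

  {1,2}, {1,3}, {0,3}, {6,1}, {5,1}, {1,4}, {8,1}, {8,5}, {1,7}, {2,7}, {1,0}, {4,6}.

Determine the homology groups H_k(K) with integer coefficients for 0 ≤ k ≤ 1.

Order the vertices as 0 < 1 < 2 < 3 < 4 < 5 < 6 < 7 < 8. Listing each simplex with vertices in this order, K has dimension 1 with simplices:

  0-simplices (9): [0], [1], [2], [3], [4], [5], [6], [7], [8]
  1-simplices (12): [0,1], [0,3], [1,2], [1,3], [1,4], [1,5], [1,6], [1,7], [1,8], [2,7], [4,6], [5,8]

giving chain groups C_0 ≅ Z^9, C_1 ≅ Z^12.

Boundary ∂_1: C_1 → C_0 maps an edge to its endpoints' difference, ∂[p,q] = q − p.
The 9×12 boundary matrix has rank 8 and Smith normal form diag(1,1,1,1,1,1,1,1).

Computing H_k = (kernel of ∂_k) / (image of ∂_{k+1}):

  H_0: rank C_0 − rank ∂_1 = 9 − 8 = 1, and the invariant factors of ∂_1 are all 1, so H_0 ≅ Z.
  H_1: rank ker ∂_1 − rank ∂_2 = (12 − 8) − 0 = 4, and there is no ∂_2, so H_1 ≅ Z^4.

H_0 = Z,  H_1 = Z^4.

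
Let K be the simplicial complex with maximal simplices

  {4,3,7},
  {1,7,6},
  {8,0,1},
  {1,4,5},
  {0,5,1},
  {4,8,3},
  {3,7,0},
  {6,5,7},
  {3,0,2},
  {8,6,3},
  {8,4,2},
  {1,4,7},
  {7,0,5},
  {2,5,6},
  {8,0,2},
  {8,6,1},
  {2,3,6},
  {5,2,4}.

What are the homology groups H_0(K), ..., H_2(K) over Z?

H_0 ≅ Z,  H_1 ≅ Z ⊕ Z/2Z,  H_2 = 0.

Take the total order 0 < 1 < 2 < 3 < 4 < 5 < 6 < 7 < 8 on the vertex set. Then K (dimension 2) consists of the simplices:

  0-simplices (9): [0], [1], [2], [3], [4], [5], [6], [7], [8]
  1-simplices (27): (27 of them)
  2-simplices (18): [0,1,5], [0,1,8], [0,2,3], [0,2,8], [0,3,7], [0,5,7], [1,4,5], [1,4,7], [1,6,7], [1,6,8], [2,3,6], [2,4,5], [2,4,8], [2,5,6], [3,4,7], [3,4,8], [3,6,8], [5,6,7]

so the chain groups are C_0 ≅ Z^9, C_1 ≅ Z^27, C_2 ≅ Z^18.

∂_1: C_1 → C_0 sends each edge [p,q] (with p < q) to q − p.
As a 9×27 matrix over Z this has rank 8, with invariant factors (1,1,1,1,1,1,1,1).

∂_2: C_2 → C_1 sends each 2-simplex [p,q,r] to [q,r] − [p,r] + [p,q]. For instance
  ∂[0,3,7] = [3,7] − [0,7] + [0,3],
  ∂[1,6,7] = [6,7] − [1,7] + [1,6].
As a 27×18 matrix over Z this has rank 18, with invariant factors (1,1,1,1,1,1,1,1,1,1,1,1,1,1,1,1,1,2).

Now H_k = ker ∂_k / im ∂_{k+1}, so:

  H_0: rank C_0 − rank ∂_1 = 9 − 8 = 1, and the invariant factors of ∂_1 are all 1, so H_0 ≅ Z.
  H_1: rank ker ∂_1 − rank ∂_2 = (27 − 8) − 18 = 1, and ∂_2 has invariant factor 2 > 1, so H_1 ≅ Z ⊕ Z/2Z.
  H_2: rank ker ∂_2 − rank ∂_3 = (18 − 18) − 0 = 0, and there is no ∂_3, so H_2 ≅ 0.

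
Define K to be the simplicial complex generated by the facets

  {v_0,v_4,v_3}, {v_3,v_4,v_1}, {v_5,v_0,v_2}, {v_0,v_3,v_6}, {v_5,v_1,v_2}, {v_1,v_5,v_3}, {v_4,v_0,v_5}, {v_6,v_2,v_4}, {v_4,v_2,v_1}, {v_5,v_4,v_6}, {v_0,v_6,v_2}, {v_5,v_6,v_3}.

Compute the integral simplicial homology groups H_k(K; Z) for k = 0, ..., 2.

Take the total order v_0 < v_1 < v_2 < v_3 < v_4 < v_5 < v_6 on the vertex set. Then K (dimension 2) consists of the simplices:

  0-simplices (7): [v_0], [v_1], [v_2], [v_3], [v_4], [v_5], [v_6]
  1-simplices (18): (18 of them)
  2-simplices (12): (12 of them)

so the chain groups are C_0 ≅ Z^7, C_1 ≅ Z^18, C_2 ≅ Z^12.

∂_1: C_1 → C_0 maps an edge to its endpoints' difference, ∂[p,q] = q − p.
As a 7×18 matrix over Z this has rank 6, with invariant factors (1,1,1,1,1,1).

Boundary ∂_2: C_2 → C_1 maps a triangle to the signed sum of its edges. For instance
  ∂[v_0,v_3,v_6] = [v_3,v_6] − [v_0,v_6] + [v_0,v_3],
  ∂[v_3,v_5,v_6] = [v_5,v_6] − [v_3,v_6] + [v_3,v_5].
As a 18×12 matrix over Z this has rank 12, with invariant factors (1,1,1,1,1,1,1,1,1,1,1,2).

Now H_k = ker ∂_k / im ∂_{k+1}, so:

  H_0: rank C_0 − rank ∂_1 = 7 − 6 = 1, and the invariant factors of ∂_1 are all 1, so H_0 ≅ Z.
  H_1: rank ker ∂_1 − rank ∂_2 = (18 − 6) − 12 = 0, and ∂_2 has invariant factor 2 > 1, so H_1 ≅ Z/2.
  H_2: rank ker ∂_2 − rank ∂_3 = (12 − 12) − 0 = 0, and there is no ∂_3, so H_2 ≅ 0.

H_0 ≅ Z,  H_1 ≅ Z/2,  H_2 = 0.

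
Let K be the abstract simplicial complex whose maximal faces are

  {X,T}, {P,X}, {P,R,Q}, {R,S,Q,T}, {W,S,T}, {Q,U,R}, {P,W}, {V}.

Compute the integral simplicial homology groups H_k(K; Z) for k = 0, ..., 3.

We work with the vertex ordering P < Q < R < S < T < U < V < W < X. The simplices of K, each written with vertices in increasing order, are:

  0-simplices (9): P, Q, R, S, T, U, V, W, X
  1-simplices (15): PQ, PR, PW, PX, QR, QS, QT, QU, RS, RT, RU, ST, SW, TW, TX
  2-simplices (7): PQR, QRS, QRT, QRU, QST, RST, STW
  3-simplices (1): QRST

Hence C_0 ≅ Z^9, C_1 ≅ Z^15, C_2 ≅ Z^7, C_3 ≅ Z^1.

Boundary ∂_1: C_1 → C_0 is given by ∂[p,q] = [q] − [p]. For instance
  ∂TW = W − T.
As a 9×15 matrix over Z this has rank 7, with invariant factors (1,1,1,1,1,1,1).

The boundary map ∂_2: C_2 → C_1 sends each 2-simplex [p,q,r] to [q,r] − [p,r] + [p,q]. For instance
  ∂RST = ST − RT + RS,
  ∂QRU = RU − QU + QR.
This gives a 15×7 integer matrix of rank 6; reducing to Smith normal form yields diagonal entries (1,1,1,1,1,1).

Boundary ∂_3: C_3 → C_2 sends each 3-simplex σ to the alternating sum Σ_i (−1)^i (σ with its i-th vertex removed). For instance
  ∂QRST = RST − QST + QRT − QRS.
This gives a 7×1 integer matrix of rank 1; reducing to Smith normal form yields diagonal entries (1).

From H_k ≅ ker(∂_k) / im(∂_{k+1}) we obtain:

  H_0: rank C_0 − rank ∂_1 = 9 − 7 = 2, and the invariant factors of ∂_1 are all 1, so H_0 ≅ Z^2.
  H_1: rank ker ∂_1 − rank ∂_2 = (15 − 7) − 6 = 2, and the invariant factors of ∂_2 are all 1, so H_1 ≅ Z^2.
  H_2: rank ker ∂_2 − rank ∂_3 = (7 − 6) − 1 = 0, and the invariant factors of ∂_3 are all 1, so H_2 ≅ 0.
  H_3: rank ker ∂_3 − rank ∂_4 = (1 − 1) − 0 = 0, and there is no ∂_4, so H_3 ≅ 0.

As a check, the Euler characteristic is 9 − 15 + 7 − 1 = 0, which agrees with 2 − 2 + 0 − 0 = 0.

H_0 = Z^2,  H_1 = Z^2,  H_2 = 0,  H_3 = 0.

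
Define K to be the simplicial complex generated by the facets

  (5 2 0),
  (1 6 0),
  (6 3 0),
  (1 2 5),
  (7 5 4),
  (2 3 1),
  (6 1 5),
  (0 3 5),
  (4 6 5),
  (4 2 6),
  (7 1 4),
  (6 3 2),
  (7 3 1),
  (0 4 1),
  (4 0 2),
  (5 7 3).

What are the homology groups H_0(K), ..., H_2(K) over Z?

Take the total order 0 < 1 < 2 < 3 < 4 < 5 < 6 < 7 on the vertex set. Then K (dimension 2) consists of the simplices:

  0-simplices (8): [0], [1], [2], [3], [4], [5], [6], [7]
  1-simplices (24): (24 of them)
  2-simplices (16): [0,1,4], [0,1,6], [0,2,4], [0,2,5], [0,3,5], [0,3,6], [1,2,3], [1,2,5], [1,3,7], [1,4,7], [1,5,6], [2,3,6], [2,4,6], [3,5,7], [4,5,6], [4,5,7]

Hence C_0 ≅ Z^8, C_1 ≅ Z^24, C_2 ≅ Z^16.

Boundary ∂_1: C_1 → C_0 sends each edge [p,q] (with p < q) to q − p. For instance
  ∂[2,6] = [6] − [2].
As a 8×24 matrix over Z this has rank 7, with invariant factors (1,1,1,1,1,1,1).

The boundary map ∂_2: C_2 → C_1 sends each 2-simplex [p,q,r] to [q,r] − [p,r] + [p,q]. For instance
  ∂[4,5,7] = [5,7] − [4,7] + [4,5],
  ∂[1,5,6] = [5,6] − [1,6] + [1,5].
The resulting 24×16 matrix has rank 15, and its Smith normal form has invariant factors (1,1,1,1,1,1,1,1,1,1,1,1,1,1,1).

From H_k ≅ ker(∂_k) / im(∂_{k+1}) we obtain:

  H_0: rank C_0 − rank ∂_1 = 8 − 7 = 1, and the invariant factors of ∂_1 are all 1, so H_0 ≅ Z.
  H_1: rank ker ∂_1 − rank ∂_2 = (24 − 7) − 15 = 2, and the invariant factors of ∂_2 are all 1, so H_1 ≅ Z^2.
  H_2: rank ker ∂_2 − rank ∂_3 = (16 − 15) − 0 = 1, and there is no ∂_3, so H_2 ≅ Z.

H_0 = Z,  H_1 = Z^2,  H_2 = Z.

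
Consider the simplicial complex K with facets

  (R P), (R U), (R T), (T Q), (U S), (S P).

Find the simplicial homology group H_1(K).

H_1 = Z.

K has 6 vertices, 6 edges.
rank ∂_1 = 5, rank ∂_2 = 0 ⇒ b_1 = 6 − 5 − 0 = 1. So H_1 ≅ Z.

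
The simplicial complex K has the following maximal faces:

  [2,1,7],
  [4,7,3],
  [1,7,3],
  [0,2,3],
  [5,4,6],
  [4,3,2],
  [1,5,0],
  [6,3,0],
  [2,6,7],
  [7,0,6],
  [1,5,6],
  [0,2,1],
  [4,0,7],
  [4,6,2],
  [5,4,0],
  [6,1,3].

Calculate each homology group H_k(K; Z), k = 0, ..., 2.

H_0 ≅ Z,  H_1 ≅ Z^2,  H_2 ≅ Z.

We work with the vertex ordering 0 < 1 < 2 < 3 < 4 < 5 < 6 < 7. The simplices of K, each written with vertices in increasing order, are:

  0-simplices (8): [0], [1], [2], [3], [4], [5], [6], [7]
  1-simplices (24): (24 of them)
  2-simplices (16): [0,1,2], [0,1,5], [0,2,3], [0,3,6], [0,4,5], [0,4,7], [0,6,7], [1,2,7], [1,3,6], [1,3,7], [1,5,6], [2,3,4], [2,4,6], [2,6,7], [3,4,7], [4,5,6]

giving chain groups C_0 ≅ Z^8, C_1 ≅ Z^24, C_2 ≅ Z^16.

The boundary map ∂_1: C_1 → C_0 sends each edge [p,q] (with p < q) to q − p. For instance
  ∂[1,6] = [6] − [1].
As a 8×24 matrix over Z this has rank 7, with invariant factors (1,1,1,1,1,1,1).

Boundary ∂_2: C_2 → C_1 sends each 2-simplex [p,q,r] to [q,r] − [p,r] + [p,q]. For instance
  ∂[2,6,7] = [6,7] − [2,7] + [2,6],
  ∂[2,3,4] = [3,4] − [2,4] + [2,3].
This gives a 24×16 integer matrix of rank 15; reducing to Smith normal form yields diagonal entries (1,1,1,1,1,1,1,1,1,1,1,1,1,1,1).

From H_k ≅ ker(∂_k) / im(∂_{k+1}) we obtain:

  H_0: rank C_0 − rank ∂_1 = 8 − 7 = 1, and the invariant factors of ∂_1 are all 1, so H_0 = Z.
  H_1: rank ker ∂_1 − rank ∂_2 = (24 − 7) − 15 = 2, and the invariant factors of ∂_2 are all 1, so H_1 = Z^2.
  H_2: rank ker ∂_2 − rank ∂_3 = (16 − 15) − 0 = 1, and there is no ∂_3, so H_2 = Z.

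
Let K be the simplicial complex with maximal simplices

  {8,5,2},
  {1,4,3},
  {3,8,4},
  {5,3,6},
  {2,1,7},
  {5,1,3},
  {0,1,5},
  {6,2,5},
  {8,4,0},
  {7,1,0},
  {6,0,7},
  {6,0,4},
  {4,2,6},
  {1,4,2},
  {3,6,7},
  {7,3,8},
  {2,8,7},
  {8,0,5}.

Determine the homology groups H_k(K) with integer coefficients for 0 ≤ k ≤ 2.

Fix the vertex order 0 < 1 < 2 < 3 < 4 < 5 < 6 < 7 < 8 and write every simplex with vertices in increasing order. Then dim K = 2 and the simplices of K are:

  0-simplices (9): [0], [1], [2], [3], [4], [5], [6], [7], [8]
  1-simplices (27): (27 of them)
  2-simplices (18): [0,1,5], [0,1,7], [0,4,6], [0,4,8], [0,5,8], [0,6,7], [1,2,4], [1,2,7], [1,3,4], [1,3,5], [2,4,6], [2,5,6], [2,5,8], [2,7,8], [3,4,8], [3,5,6], [3,6,7], [3,7,8]

Hence C_0 ≅ Z^9, C_1 ≅ Z^27, C_2 ≅ Z^18.

The boundary map ∂_1: C_1 → C_0 is given by ∂[p,q] = [q] − [p]. For instance
  ∂[7,8] = [8] − [7].
The resulting 9×27 matrix has rank 8, and its Smith normal form has invariant factors (1,1,1,1,1,1,1,1).

∂_2: C_2 → C_1 sends each 2-simplex [p,q,r] to [q,r] − [p,r] + [p,q]. For instance
  ∂[0,1,5] = [1,5] − [0,5] + [0,1],
  ∂[2,5,6] = [5,6] − [2,6] + [2,5].
The resulting 27×18 matrix has rank 17, and its Smith normal form has invariant factors (1,1,1,1,1,1,1,1,1,1,1,1,1,1,1,1,1).

Computing H_k = (kernel of ∂_k) / (image of ∂_{k+1}):

  H_0: rank C_0 − rank ∂_1 = 9 − 8 = 1, and the invariant factors of ∂_1 are all 1, so H_0 = Z.
  H_1: rank ker ∂_1 − rank ∂_2 = (27 − 8) − 17 = 2, and the invariant factors of ∂_2 are all 1, so H_1 = Z^2.
  H_2: rank ker ∂_2 − rank ∂_3 = (18 − 17) − 0 = 1, and there is no ∂_3, so H_2 = Z.

As a check, the Euler characteristic is 9 − 27 + 18 = 0, which agrees with 1 − 2 + 1 = 0.
(K is a triangulation of the torus T^2.)

H_0 ≅ Z,  H_1 ≅ Z^2,  H_2 ≅ Z.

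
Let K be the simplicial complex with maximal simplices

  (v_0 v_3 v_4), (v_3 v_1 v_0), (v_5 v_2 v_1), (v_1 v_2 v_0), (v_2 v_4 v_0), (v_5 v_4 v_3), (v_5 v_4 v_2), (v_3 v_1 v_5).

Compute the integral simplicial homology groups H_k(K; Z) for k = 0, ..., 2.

H_0 = Z,  H_1 = 0,  H_2 = Z.

Take the total order v_0 < v_1 < v_2 < v_3 < v_4 < v_5 on the vertex set. Then K (dimension 2) consists of the simplices:

  0-simplices (6): [v_0], [v_1], [v_2], [v_3], [v_4], [v_5]
  1-simplices (12): [v_0,v_1], [v_0,v_2], [v_0,v_3], [v_0,v_4], [v_1,v_2], [v_1,v_3], [v_1,v_5], [v_2,v_4], [v_2,v_5], [v_3,v_4], [v_3,v_5], [v_4,v_5]
  2-simplices (8): [v_0,v_1,v_2], [v_0,v_1,v_3], [v_0,v_2,v_4], [v_0,v_3,v_4], [v_1,v_2,v_5], [v_1,v_3,v_5], [v_2,v_4,v_5], [v_3,v_4,v_5]

Hence C_0 ≅ Z^6, C_1 ≅ Z^12, C_2 ≅ Z^8.

The boundary map ∂_1: C_1 → C_0 is given by ∂[p,q] = [q] − [p].
The 6×12 boundary matrix has rank 5 and Smith normal form diag(1,1,1,1,1).

Boundary ∂_2: C_2 → C_1 maps a triangle to the signed sum of its edges. For instance
  ∂[v_0,v_2,v_4] = [v_2,v_4] − [v_0,v_4] + [v_0,v_2],
  ∂[v_1,v_3,v_5] = [v_3,v_5] − [v_1,v_5] + [v_1,v_3].
The 12×8 boundary matrix has rank 7 and Smith normal form diag(1,1,1,1,1,1,1).

From H_k ≅ ker(∂_k) / im(∂_{k+1}) we obtain:

  H_0: rank C_0 − rank ∂_1 = 6 − 5 = 1, and the invariant factors of ∂_1 are all 1, so H_0 ≅ Z.
  H_1: rank ker ∂_1 − rank ∂_2 = (12 − 5) − 7 = 0, and the invariant factors of ∂_2 are all 1, so H_1 ≅ 0.
  H_2: rank ker ∂_2 − rank ∂_3 = (8 − 7) − 0 = 1, and there is no ∂_3, so H_2 ≅ Z.

As a check, the Euler characteristic is 6 − 12 + 8 = 2, which agrees with 1 − 0 + 1 = 2.
(K is a triangulation of the 2-sphere S^2.)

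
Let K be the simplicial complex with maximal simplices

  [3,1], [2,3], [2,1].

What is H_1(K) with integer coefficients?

Order the vertices as 1 < 2 < 3. Listing each simplex with vertices in this order, K has dimension 1 with simplices:

  0-simplices (3): [1], [2], [3]
  1-simplices (3): [1,2], [1,3], [2,3]

giving chain groups C_0 ≅ Z^3, C_1 ≅ Z^3.

The boundary map ∂_1: C_1 → C_0 is given by ∂[p,q] = [q] − [p]. For instance
  ∂[1,2] = [2] − [1].
The 3×3 boundary matrix has rank 2 and Smith normal form diag(1,1).

Now H_k = ker ∂_k / im ∂_{k+1}, so:

  H_1: rank ker ∂_1 − rank ∂_2 = (3 − 2) − 0 = 1, and there is no ∂_2, so H_1 = Z.

(K is a triangulation of the circle S^1.)

H_1 = Z.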